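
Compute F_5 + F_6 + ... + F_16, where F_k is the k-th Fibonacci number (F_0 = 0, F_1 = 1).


Use the identity sum_{k=0}^{N} F_k = F_{N+2} - 1 (which follows from F_{k+2} - F_{k+1} = F_k). Then
sum_{k=5}^{16} F_k = (F_{18} - 1) - (F_{6} - 1) = F_{18} - F_{6}.
Computing: F_{18} = 2584, F_{6} = 8, so
Sum = 2584 - 8 = 2576.

2576


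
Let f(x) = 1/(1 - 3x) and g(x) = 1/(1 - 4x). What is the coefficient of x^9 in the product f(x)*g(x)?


The coefficient of x^n in f*g is the Cauchy product: sum_{k=0}^{n} a^k * b^(n-k).
With a=3, b=4, n=9:
sum_{k=0}^{9} 3^k * 4^(9-k)
= 989527

989527


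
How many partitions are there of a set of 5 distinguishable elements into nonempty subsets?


Bell_5 can be computed from the Bell triangle or from Dobinski's identity Bell_n = (1/e) * sum_{k>=0} k^n / k!.
Computing Bell_5 = 52.

52


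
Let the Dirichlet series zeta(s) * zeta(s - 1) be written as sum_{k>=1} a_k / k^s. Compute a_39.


Convolution gives a_k = sum_{d | k} d * 1 = sum_{d | k} d = sigma(k), the sum of positive divisors of k.
For k = 39, the divisors are 1, 3, 13, 39, so
sigma(39) = 1 + 3 + 13 + 39 = 56.

56


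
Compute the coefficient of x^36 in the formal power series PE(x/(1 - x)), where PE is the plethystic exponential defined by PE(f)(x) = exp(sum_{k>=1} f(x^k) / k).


For f(x) = x/(1 - x) we have
sum_{k>=1} f(x^k) / k = sum_{k>=1} (1/k) * x^k / (1 - x^k) = sum_{k, m >= 1} x^(k m) / k,
which after exponentiating simplifies to
PE(x/(1 - x)) = prod_{k>=1} 1 / (1 - x^k).
This is the generating function for the partition function p(n), so the coefficient of x^36 is p(36).
Computing p(36) by dynamic programming over parts 1, 2, ..., 36: p(36) = 17977.

17977


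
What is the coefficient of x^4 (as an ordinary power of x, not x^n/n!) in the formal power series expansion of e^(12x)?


The exponential series is e^y = sum_{k>=0} y^k / k!. Substituting y = 12x gives
e^(12x) = sum_{k>=0} 12^k x^k / k!.
So the coefficient of x^n is a^n/n! with a = 12, n = 4:
12^4 / 4! = 20736/24 = 864

864


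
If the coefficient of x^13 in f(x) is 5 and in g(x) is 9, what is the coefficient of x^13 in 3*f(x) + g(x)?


Scalar multiplication scales coefficients: 3 * 5 = 15.
Then add the g coefficient: 15 + 9
= 24

24


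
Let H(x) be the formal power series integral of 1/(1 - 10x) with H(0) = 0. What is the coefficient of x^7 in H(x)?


1/(1 - 10x) = sum_{k>=0} 10^k x^k. Integrating termwise with H(0) = 0:
H(x) = sum_{k>=0} 10^k x^(k+1) / (k+1) = sum_{m>=1} 10^(m-1) x^m / m.
For m = 7: 10^6/7 = 1000000/7 = 1000000/7.

1000000/7


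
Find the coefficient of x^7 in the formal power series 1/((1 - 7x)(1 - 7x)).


By partial fractions or Cauchy convolution:
The coefficient equals sum_{k=0}^{7} 7^k * 7^(7-k).
= 6588344

6588344


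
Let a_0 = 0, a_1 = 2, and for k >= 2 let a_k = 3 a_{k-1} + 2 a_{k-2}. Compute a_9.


Iterating the recurrence forward:
a_0 = 0
a_1 = 2
a_2 = 3*2 + 2*0 = 6
a_3 = 3*6 + 2*2 = 22
a_4 = 3*22 + 2*6 = 78
a_5 = 3*78 + 2*22 = 278
a_6 = 3*278 + 2*78 = 990
a_7 = 3*990 + 2*278 = 3526
a_8 = 3*3526 + 2*990 = 12558
a_9 = 3*12558 + 2*3526 = 44726
So a_9 = 44726.

44726


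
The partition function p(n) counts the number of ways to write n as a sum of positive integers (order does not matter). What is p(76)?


Using the generating function prod_{k>=1} 1/(1-x^k), we compute p(76).
By dynamic programming over parts 1 through 76:
p(76) = 9289091

9289091


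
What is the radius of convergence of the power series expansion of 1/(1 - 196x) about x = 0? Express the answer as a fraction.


Expanding 1/(1 - 196x) = sum_{k>=0} 196^k x^k, the series converges when |196x| < 1, i.e., |x| < 1/196.
So the radius of convergence is 1/196 = 1/196.

1/196


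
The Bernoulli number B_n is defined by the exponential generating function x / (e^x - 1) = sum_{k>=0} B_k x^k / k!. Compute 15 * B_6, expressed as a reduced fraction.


Bernoulli numbers can also be computed recursively via B_0 = 1 and sum_{j=0}^{m} C(m+1, j) B_j = 0 for m >= 1. Odd-index Bernoulli numbers vanish for k >= 3.
Computing B_6 = 1/42, so 15 * B_6 = 15 * 1/42 = 5/14.

5/14


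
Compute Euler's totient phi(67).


phi(n) counts integers in [1, n] coprime to n. Using the multiplicative formula phi(n) = n * prod_{p | n} (1 - 1/p):
67 = 67, so
phi(67) = 67 * (1 - 1/67) = 66.

66


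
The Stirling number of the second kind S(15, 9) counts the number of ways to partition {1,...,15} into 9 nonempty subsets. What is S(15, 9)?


Using the explicit formula S(n,k) = (1/k!) sum_{j=0}^{k} (-1)^(k-j) C(k,j) j^n:
S(15, 9) = 67128490
Equivalently, S(n,k) is n! times the coefficient of x^n in the EGF (e^x - 1)^k / k!.

67128490


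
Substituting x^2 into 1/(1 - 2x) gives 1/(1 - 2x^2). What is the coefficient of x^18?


The coefficient of x^(2m) in 1/(1 - 2x^2) is 2^m.
With n = 18 = 2*9, the coefficient is 2^9 = 512.

512


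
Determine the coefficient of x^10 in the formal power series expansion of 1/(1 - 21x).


The geometric series identity gives 1/(1 - c x) = sum_{k>=0} c^k x^k, so the coefficient of x^k is c^k.
Here c = 21 and k = 10.
Computing: 21^10 = 16679880978201

16679880978201


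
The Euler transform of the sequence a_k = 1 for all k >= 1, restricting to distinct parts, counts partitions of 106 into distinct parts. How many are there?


Partitions of 106 into distinct parts can be computed via generating function.
Product (1+x)(1+x^2)(1+x^3)...
The coefficient of x^106 = 728260

728260


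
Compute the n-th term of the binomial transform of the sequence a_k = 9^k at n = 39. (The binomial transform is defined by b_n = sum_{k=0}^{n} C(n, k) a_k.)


With a_k = 9^k, b_n = sum_{k=0}^{n} C(n, k) 9^k = (1 + 9)^n by the binomial theorem.
For n = 39: (1 + 9)^39 = 10^39 = 1000000000000000000000000000000000000000.

1000000000000000000000000000000000000000


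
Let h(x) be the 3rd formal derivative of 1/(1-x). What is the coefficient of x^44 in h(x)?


Differentiating 3 times: d^3/dx^3 [1/(1-x)] = 3!/(1-x)^4.
The expansion 1/(1-x)^4 = sum_{k>=0} C(k+3, 3) x^k, so the coefficient of x^n in 3!/(1-x)^4 is 3! * C(n+3, 3).
For n = 44: 6 * C(47, 3) = 6 * 16215 = 97290

97290


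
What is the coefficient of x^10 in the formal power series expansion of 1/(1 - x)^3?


The expansion 1/(1 - x)^r = sum_{k>=0} C(k + r - 1, r - 1) x^k follows from the multiset / negative-binomial theorem (or from repeated differentiation of the geometric series).
For r = 3 and k = 10:
C(12, 2) = 479001600 / (2 * 3628800) = 66.

66


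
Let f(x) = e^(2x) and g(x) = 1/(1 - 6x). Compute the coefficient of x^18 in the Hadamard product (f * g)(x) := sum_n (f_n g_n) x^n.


Expanding: f_k = 2^k/k! (from e^(2x)) and g_k = 6^k (from 1/(1 - 6x)). So the Hadamard coefficient (f * g)_k = 2^k 6^k / k! = (12)^k / k!.
For k = 18: 12^18/18! = 26623333280885243904/6402373705728000 = 61917364224/14889875.

61917364224/14889875


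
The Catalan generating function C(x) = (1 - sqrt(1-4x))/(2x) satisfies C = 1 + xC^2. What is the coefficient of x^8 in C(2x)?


Substituting x -> 2x scales the n-th coefficient by 2^n, so [x^8] C(2x) = 2^8 * C_8.
C_8 = C(2*8, 8)/(9) = 12870/9 = 1430.
So 2^8 * 1430 = 256 * 1430 = 366080.

366080


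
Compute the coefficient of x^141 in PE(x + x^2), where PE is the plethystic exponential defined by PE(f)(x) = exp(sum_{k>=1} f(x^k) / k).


With f(x) = x + x^2, the exponent is sum_{k>=1} (x^k + x^(2k)) / k = -ln(1 - x) - ln(1 - x^2). Exponentiating:
PE(x + x^2) = 1 / ((1 - x)(1 - x^2)).
This is the generating function for partitions of n into parts of size 1 or 2. The number of 2's can be any j in 0..70, and the rest are 1's, so
[x^141] = floor(141/2) + 1 = 71.

71


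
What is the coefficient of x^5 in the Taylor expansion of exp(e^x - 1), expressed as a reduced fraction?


exp(e^x - 1) = sum_{k>=0} Bell_k x^k / k!, where Bell_k is the k-th Bell number.
So the coefficient of x^5 is Bell_5 / 5!.
Computing: Bell_5 = 52 and 5! = 120, giving
52/120 = 13/30.

13/30


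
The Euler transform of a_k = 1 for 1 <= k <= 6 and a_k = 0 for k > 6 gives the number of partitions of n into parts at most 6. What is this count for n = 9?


Partitions of 9 into parts at most 6:
Using generating function (1-x)^(-1)(1-x^2)^(-1)...(1-x^6)^(-1),
the coefficient of x^9 = 26

26


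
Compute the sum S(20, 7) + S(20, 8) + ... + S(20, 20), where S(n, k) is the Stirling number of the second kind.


By definition, S(n, k) counts partitions of an n-set into exactly k nonempty blocks.
Computing row n = 20 for k = 7..20:
S(20, k): 11143554045652, 15170932662679, 12011282644725, 5917584964655, 1900842429486, 411016633391, 61068660380, 6302524580, 452329200, 22350954, 741285, 15675, 190, 1
Sum = 46623060002853.

46623060002853


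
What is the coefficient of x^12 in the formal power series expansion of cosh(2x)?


The Maclaurin series is cosh(t) = sum_{m>=0} t^(2m) / (2m)!, so substituting t = 2x, only even powers of x are nonzero, with coefficient of x^(2m) equal to 2^(2m) / (2m)!.
For x^12 the coefficient is 2^12/12! = 4096/479001600 = 4/467775.

4/467775


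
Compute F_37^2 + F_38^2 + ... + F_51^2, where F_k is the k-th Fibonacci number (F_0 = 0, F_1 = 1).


There is a standard identity sum_{k=0}^{N} F_k^2 = F_N * F_{N+1} (proved inductively from the telescoping relation F_k^2 = F_k F_{k+1} - F_{k-1} F_k). Then
sum_{k=37}^{51} F_k^2 = F_51 F_52 - F_36 F_37.
Computing: F_51 = 20365011074, F_52 = 32951280099, F_36 = 14930352, F_37 = 24157817.
Sum = 20365011074 * 32951280099 - 14930352 * 24157817 = 671052823433899454742.

671052823433899454742


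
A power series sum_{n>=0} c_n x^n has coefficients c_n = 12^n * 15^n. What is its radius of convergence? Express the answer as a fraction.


By the root test (Cauchy-Hadamard), the radius is R = 1 / limsup_n |c_n|^(1/n).
Here |c_n|^(1/n) = (12^n * 15^n)^(1/n) = 12 * 15 = 180 for all n.
So R = 1/180 = 1/180.

1/180


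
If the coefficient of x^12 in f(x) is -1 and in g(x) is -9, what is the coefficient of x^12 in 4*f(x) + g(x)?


Scalar multiplication scales coefficients: 4 * -1 = -4.
Then add the g coefficient: -4 + -9
= -13

-13


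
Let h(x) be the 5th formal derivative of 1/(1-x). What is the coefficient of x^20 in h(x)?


Differentiating 5 times: d^5/dx^5 [1/(1-x)] = 5!/(1-x)^6.
The expansion 1/(1-x)^6 = sum_{k>=0} C(k+5, 5) x^k, so the coefficient of x^n in 5!/(1-x)^6 is 5! * C(n+5, 5).
For n = 20: 120 * C(25, 5) = 120 * 53130 = 6375600

6375600


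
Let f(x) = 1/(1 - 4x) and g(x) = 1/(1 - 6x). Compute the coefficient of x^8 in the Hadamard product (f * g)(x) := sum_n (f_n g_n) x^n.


f has coefficients f_k = 4^k and g has coefficients g_k = 6^k, so the Hadamard product has coefficient (f*g)_k = 4^k * 6^k = 24^k.
For k = 8: 24^8 = 110075314176.

110075314176


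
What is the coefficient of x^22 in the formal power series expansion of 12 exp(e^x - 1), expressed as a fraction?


exp(e^x - 1) is the exponential generating function for the Bell numbers Bell_k: exp(e^x - 1) = sum_{k>=0} Bell_k x^k / k!.
So the coefficient of x^22 in 12 exp(e^x - 1) is 12 Bell_22 / 22!.
Computing: Bell_22 = 4506715738447323 and 22! = 1124000727777607680000, giving
12 * 4506715738447323/1124000727777607680000 = 88366975263673/1836602496368640000.

88366975263673/1836602496368640000


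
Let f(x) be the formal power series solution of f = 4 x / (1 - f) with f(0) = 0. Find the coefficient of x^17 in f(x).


Apply Lagrange inversion: f = 4 x * phi(f) with phi(t) = 1/(1 - t), so
[x^n] f = 4^n * (1/n) [t^(n-1)] phi(t)^n = 4^n * (1/n) [t^(n-1)] (1 - t)^(-n) = 4^n * (1/n) C(2n - 2, n - 1) = 4^n * C_{n-1}.
For n = 17: C_16 = C(32, 16) / 17 = 601080390/17 = 35357670.
With the 4^17 = 17179869184 factor, the coefficient is 17179869184 * 35357670 = 607440145251041280.

607440145251041280


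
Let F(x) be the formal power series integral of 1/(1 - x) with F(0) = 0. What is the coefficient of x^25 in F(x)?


1/(1 - x) = sum_{k>=0} x^k. Integrating termwise and using F(0) = 0 gives
F(x) = sum_{k>=0} x^(k+1) / (k+1) = sum_{m>=1} x^m / m = -ln(1 - x).
So the coefficient of x^25 is 1/25 = 1/25.

1/25


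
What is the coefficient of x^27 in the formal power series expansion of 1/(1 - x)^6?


The negative binomial / multiset identity is
1/(1 - x)^r = sum_{k>=0} C(k + r - 1, r - 1) x^k.
Here r = 6 and k = 27, so the coefficient is
C(27 + 5, 5) = C(32, 5)
= 201376

201376


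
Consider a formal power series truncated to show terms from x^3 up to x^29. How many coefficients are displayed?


From x^3 to x^29 inclusive, the count is 29 - 3 + 1 = 27.

27


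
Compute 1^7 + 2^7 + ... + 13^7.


This power sum has a closed form given by Faulhaber's formula
sum_{k=1}^{m} k^p = (1 / (p + 1)) * sum_{j=0}^{p} C(p + 1, j) B_j m^(p + 1 - j),
but for small m direct computation is fastest:
1 + 128 + 2187 + 16384 + 78125 + 279936 + 823543 + 2097152 + 4782969 + 10000000 + 19487171 + 35831808 + 62748517 = 136147921.

136147921


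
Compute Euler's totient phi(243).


phi(n) counts integers in [1, n] coprime to n. Using the multiplicative formula phi(n) = n * prod_{p | n} (1 - 1/p):
243 = 3^5, so
phi(243) = 243 * (1 - 1/3) = 162.

162


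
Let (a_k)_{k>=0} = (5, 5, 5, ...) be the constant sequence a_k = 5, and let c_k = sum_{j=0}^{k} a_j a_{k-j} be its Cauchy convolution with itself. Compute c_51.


Since a_j = 5 for all j >= 0, the convolution sum becomes
c_k = sum_{j=0}^{k} 5 * 5 = 25 * (k + 1).
Equivalently, the generating function of (a_k) is 5/(1 - x) and its square is 25/(1 - x)^2 = sum_{k>=0} 25(k + 1) x^k.
For k = 51: 25 * 52 = 1300.

1300


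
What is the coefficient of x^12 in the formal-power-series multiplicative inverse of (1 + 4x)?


The inverse is 1/(1 + 4x). Apply the geometric identity 1/(1 - y) = sum_{k>=0} y^k with y = -4x:
1/(1 + 4x) = sum_{k>=0} (-4)^k x^k.
So the coefficient of x^12 is (-4)^12 = 16777216.

16777216


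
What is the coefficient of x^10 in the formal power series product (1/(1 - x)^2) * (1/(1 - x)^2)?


Combine the factors: (1/(1 - x)^2) * (1/(1 - x)^2) = 1/(1 - x)^4.
Then use 1/(1 - x)^r = sum_{k>=0} C(k + r - 1, r - 1) x^k with r = 4 and k = 10:
C(13, 3) = 286.

286


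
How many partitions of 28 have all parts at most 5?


Using the generating function (1-x)^(-1)(1-x^2)^(-1)...(1-x^5)^(-1),
the coefficient of x^28 counts these restricted partitions.
Result = 540

540


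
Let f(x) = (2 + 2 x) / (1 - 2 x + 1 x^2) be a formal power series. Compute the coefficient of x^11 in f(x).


Write f(x) = sum_{k>=0} a_k x^k. Multiplying both sides by 1 - 2 x + 1 x^2 gives
(1 - 2 x + 1 x^2) sum_{k>=0} a_k x^k = 2 + 2 x.
Matching coefficients:
 x^0: a_0 = 2
 x^1: a_1 - 2 a_0 = 2  =>  a_1 = 2*2 + 2 = 6
 x^k (k >= 2): a_k = 2 a_{k-1} - 1 a_{k-2}.
Iterating: a_2 = 10, a_3 = 14, a_4 = 18, a_5 = 22, a_6 = 26, a_7 = 30, a_8 = 34, a_9 = 38, a_10 = 42, a_11 = 46.
So the coefficient of x^11 is 46.

46


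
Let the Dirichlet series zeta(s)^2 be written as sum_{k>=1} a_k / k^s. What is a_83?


The Dirichlet convolution of the constant function 1 with itself gives (1 * 1)(k) = sum_{d | k} 1 = d(k), the number of positive divisors of k.
Since zeta(s) = sum_{k>=1} 1/k^s, we have zeta(s)^2 = sum_{k>=1} d(k)/k^s, so a_k = d(k).
For k = 83: the divisors are 1, 83.
Count = 2.

2


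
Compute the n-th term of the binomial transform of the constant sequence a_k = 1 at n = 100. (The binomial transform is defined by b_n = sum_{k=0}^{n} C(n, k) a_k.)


With a_k = 1 for all k, b_n = sum_{k=0}^{n} C(n, k) = 2^n by the binomial theorem.
For n = 100: 2^100 = 1267650600228229401496703205376.

1267650600228229401496703205376


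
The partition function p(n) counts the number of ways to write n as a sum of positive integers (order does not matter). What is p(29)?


Using the generating function prod_{k>=1} 1/(1-x^k), we compute p(29).
By dynamic programming over parts 1 through 29:
p(29) = 4565

4565


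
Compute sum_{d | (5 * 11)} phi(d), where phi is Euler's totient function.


First, 5 * 11 = 55. One classical identity is sum_{d | n} phi(d) = n (each k in [1, n] has a unique gcd with n, and among the k's with gcd(k, n) = n/d there are phi(d) of them). So the sum equals 55. We also verify directly:
Divisors of 55: 1, 5, 11, 55.
phi values: 1, 4, 10, 40.
Sum = 55.

55


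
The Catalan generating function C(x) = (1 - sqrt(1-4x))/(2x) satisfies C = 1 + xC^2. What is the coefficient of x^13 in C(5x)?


Substituting x -> 5x scales the n-th coefficient by 5^n, so [x^13] C(5x) = 5^13 * C_13.
C_13 = C(2*13, 13)/(14) = 10400600/14 = 742900.
So 5^13 * 742900 = 1220703125 * 742900 = 906860351562500.

906860351562500


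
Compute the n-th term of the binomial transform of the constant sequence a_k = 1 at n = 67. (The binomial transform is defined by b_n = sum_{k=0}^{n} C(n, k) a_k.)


With a_k = 1 for all k, b_n = sum_{k=0}^{n} C(n, k) = 2^n by the binomial theorem.
For n = 67: 2^67 = 147573952589676412928.

147573952589676412928


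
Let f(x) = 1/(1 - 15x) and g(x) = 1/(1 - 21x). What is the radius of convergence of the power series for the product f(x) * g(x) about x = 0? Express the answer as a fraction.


The radius of 1/(1 - 15x) is 1/15 (nearest singularity at x = 1/15), and the radius of 1/(1 - 21x) is 1/21.
The product f(x)*g(x) = 1/((1 - 15x)(1 - 21x)) has singularities at both 1/15 and 1/21, so its radius of convergence is the distance to the nearest one:
min(1/15, 1/21) = 1/21.

1/21


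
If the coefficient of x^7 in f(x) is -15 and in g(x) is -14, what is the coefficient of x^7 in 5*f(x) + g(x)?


Scalar multiplication scales coefficients: 5 * -15 = -75.
Then add the g coefficient: -75 + -14
= -89

-89


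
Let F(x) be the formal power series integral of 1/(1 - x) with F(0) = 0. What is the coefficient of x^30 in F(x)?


1/(1 - x) = sum_{k>=0} x^k. Integrating termwise and using F(0) = 0 gives
F(x) = sum_{k>=0} x^(k+1) / (k+1) = sum_{m>=1} x^m / m = -ln(1 - x).
So the coefficient of x^30 is 1/30 = 1/30.

1/30


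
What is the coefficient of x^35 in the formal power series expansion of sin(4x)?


The Maclaurin series is sin(t) = sum_{k>=0} (-1)^k t^(2k+1) / (2k+1)!, so substituting t = 4x, only odd powers of x are nonzero, with coefficient of x^(2k+1) equal to (-1)^k 4^(2k+1) / (2k+1)!.
Write 35 = 2*17 + 1, giving the coefficient (-1)^17 * 4^35 / 35! = -1180591620717411303424/10333147966386144929666651337523200000000 = -274877906944/2405873491984360136479756640625.

-274877906944/2405873491984360136479756640625


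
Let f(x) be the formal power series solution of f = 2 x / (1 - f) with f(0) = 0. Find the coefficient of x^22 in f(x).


Apply Lagrange inversion: f = 2 x * phi(f) with phi(t) = 1/(1 - t), so
[x^n] f = 2^n * (1/n) [t^(n-1)] phi(t)^n = 2^n * (1/n) [t^(n-1)] (1 - t)^(-n) = 2^n * (1/n) C(2n - 2, n - 1) = 2^n * C_{n-1}.
For n = 22: C_21 = C(42, 21) / 22 = 538257874440/22 = 24466267020.
With the 2^22 = 4194304 factor, the coefficient is 4194304 * 24466267020 = 102618961627054080.

102618961627054080


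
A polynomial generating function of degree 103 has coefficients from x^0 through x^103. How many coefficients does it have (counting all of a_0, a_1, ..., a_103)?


A polynomial of degree 103 takes the form a_0 + a_1 x + ... + a_103 x^103.
The number of coefficients is 103 + 1 = 104.

104


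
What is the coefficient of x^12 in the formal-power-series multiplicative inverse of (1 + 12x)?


The inverse is 1/(1 + 12x). Apply the geometric identity 1/(1 - y) = sum_{k>=0} y^k with y = -12x:
1/(1 + 12x) = sum_{k>=0} (-12)^k x^k.
So the coefficient of x^12 is (-12)^12 = 8916100448256.

8916100448256


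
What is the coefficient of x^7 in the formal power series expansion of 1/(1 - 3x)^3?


The general identity 1/(1 - c x)^r = sum_{k>=0} c^k C(k + r - 1, r - 1) x^k follows by substituting y = c x into 1/(1 - y)^r = sum_{k>=0} C(k + r - 1, r - 1) y^k.
For c = 3, r = 3, k = 7:
3^7 * C(9, 2) = 2187 * 36 = 78732.

78732


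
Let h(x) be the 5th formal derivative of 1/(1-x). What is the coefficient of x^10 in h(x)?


Differentiating 5 times: d^5/dx^5 [1/(1-x)] = 5!/(1-x)^6.
The expansion 1/(1-x)^6 = sum_{k>=0} C(k+5, 5) x^k, so the coefficient of x^n in 5!/(1-x)^6 is 5! * C(n+5, 5).
For n = 10: 120 * C(15, 5) = 120 * 3003 = 360360

360360


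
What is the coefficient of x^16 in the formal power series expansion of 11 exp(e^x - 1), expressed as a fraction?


exp(e^x - 1) is the exponential generating function for the Bell numbers Bell_k: exp(e^x - 1) = sum_{k>=0} Bell_k x^k / k!.
So the coefficient of x^16 in 11 exp(e^x - 1) is 11 Bell_16 / 16!.
Computing: Bell_16 = 10480142147 and 16! = 20922789888000, giving
11 * 10480142147/20922789888000 = 10480142147/1902071808000.

10480142147/1902071808000


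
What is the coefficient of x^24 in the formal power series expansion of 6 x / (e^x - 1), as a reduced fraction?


The exponential generating function for Bernoulli numbers is
x / (e^x - 1) = sum_{k>=0} B_k x^k / k!.
So the coefficient of x^24 in 6 x / (e^x - 1) is 6 B_24 / 24!.
Computing: B_24 = -236364091/2730, 24! = 620448401733239439360000, giving
6 * -236364091/2730 / 620448401733239439360000 = -236364091/282304022788623944908800000.

-236364091/282304022788623944908800000


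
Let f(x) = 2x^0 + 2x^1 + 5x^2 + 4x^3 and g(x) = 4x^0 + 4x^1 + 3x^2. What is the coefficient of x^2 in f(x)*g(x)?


Cauchy product at x^2:
2*3 + 2*4 + 5*4
= 34

34


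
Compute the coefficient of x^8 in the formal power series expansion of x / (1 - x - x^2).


Let f(x) = sum_{k>=0} a_k x^k. Multiplying f(x) * (1 - x - x^2) = x and matching coefficients gives a_0 = 0, a_1 = 1, and a_k = a_{k-1} + a_{k-2} for k >= 2. These are the Fibonacci numbers F_k.
Iterating from F_0 = 0, F_1 = 1:
F_0=0, F_1=1, F_2=1, F_3=2, F_4=3, F_5=5, F_6=8, F_7=13, F_8=21
F_8 = 21.

21


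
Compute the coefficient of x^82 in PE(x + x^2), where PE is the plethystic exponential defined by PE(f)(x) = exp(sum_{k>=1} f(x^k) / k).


With f(x) = x + x^2, the exponent is sum_{k>=1} (x^k + x^(2k)) / k = -ln(1 - x) - ln(1 - x^2). Exponentiating:
PE(x + x^2) = 1 / ((1 - x)(1 - x^2)).
This is the generating function for partitions of n into parts of size 1 or 2. The number of 2's can be any j in 0..41, and the rest are 1's, so
[x^82] = floor(82/2) + 1 = 42.

42


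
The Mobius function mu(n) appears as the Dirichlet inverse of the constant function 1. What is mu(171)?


171 has a squared prime factor, so mu(171) = 0.
Factorization reveals a repeated prime.

0


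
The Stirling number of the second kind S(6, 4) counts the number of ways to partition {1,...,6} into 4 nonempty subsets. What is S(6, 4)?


Using the explicit formula S(n,k) = (1/k!) sum_{j=0}^{k} (-1)^(k-j) C(k,j) j^n:
S(6, 4) = 65
Equivalently, S(n,k) is n! times the coefficient of x^n in the EGF (e^x - 1)^k / k!.

65


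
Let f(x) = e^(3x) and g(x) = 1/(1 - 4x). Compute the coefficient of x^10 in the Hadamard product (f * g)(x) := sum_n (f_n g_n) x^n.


Expanding: f_k = 3^k/k! (from e^(3x)) and g_k = 4^k (from 1/(1 - 4x)). So the Hadamard coefficient (f * g)_k = 3^k 4^k / k! = (12)^k / k!.
For k = 10: 12^10/10! = 61917364224/3628800 = 2985984/175.

2985984/175


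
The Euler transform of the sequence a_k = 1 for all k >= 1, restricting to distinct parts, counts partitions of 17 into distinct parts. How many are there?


Partitions of 17 into distinct parts can be computed via generating function.
Product (1+x)(1+x^2)(1+x^3)...
The coefficient of x^17 = 38

38


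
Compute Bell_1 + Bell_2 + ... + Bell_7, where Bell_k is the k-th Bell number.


Recall Bell_k counts set partitions of a k-set (with Bell_0 = 1 by convention).
Bell_1 through Bell_7: 1, 2, 5, 15, 52, 203, 877
Sum = 1 + 2 + 5 + 15 + 52 + 203 + 877 = 1155.

1155


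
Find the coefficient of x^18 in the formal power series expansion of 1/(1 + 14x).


Write 1/(1 + c x) = 1/(1 - (-c) x) and apply the geometric-series identity
1/(1 - y) = sum_{k>=0} y^k to get 1/(1 + c x) = sum_{k>=0} (-c)^k x^k.
So the coefficient of x^k is (-c)^k = (-1)^k * c^k.
Here c = 14 and k = 18:
(-14)^18 = 1 * 426878854210636742656 = 426878854210636742656

426878854210636742656


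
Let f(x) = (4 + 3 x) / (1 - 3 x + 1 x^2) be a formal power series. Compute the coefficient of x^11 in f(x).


Write f(x) = sum_{k>=0} a_k x^k. Multiplying both sides by 1 - 3 x + 1 x^2 gives
(1 - 3 x + 1 x^2) sum_{k>=0} a_k x^k = 4 + 3 x.
Matching coefficients:
 x^0: a_0 = 4
 x^1: a_1 - 3 a_0 = 3  =>  a_1 = 3*4 + 3 = 15
 x^k (k >= 2): a_k = 3 a_{k-1} - 1 a_{k-2}.
Iterating: a_2 = 41, a_3 = 108, a_4 = 283, a_5 = 741, a_6 = 1940, a_7 = 5079, a_8 = 13297, a_9 = 34812, a_10 = 91139, a_11 = 238605.
So the coefficient of x^11 is 238605.

238605


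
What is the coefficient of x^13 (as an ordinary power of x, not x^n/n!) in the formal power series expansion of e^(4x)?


The exponential series is e^y = sum_{k>=0} y^k / k!. Substituting y = 4x gives
e^(4x) = sum_{k>=0} 4^k x^k / k!.
So the coefficient of x^n is a^n/n! with a = 4, n = 13:
4^13 / 13! = 67108864/6227020800 = 65536/6081075

65536/6081075


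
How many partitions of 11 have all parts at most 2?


Using the generating function (1-x)^(-1)(1-x^2)^(-1),
the coefficient of x^11 counts these restricted partitions.
Result = 6

6


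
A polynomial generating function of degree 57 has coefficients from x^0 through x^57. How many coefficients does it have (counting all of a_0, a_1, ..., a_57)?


A polynomial of degree 57 takes the form a_0 + a_1 x + ... + a_57 x^57.
The number of coefficients is 57 + 1 = 58.

58


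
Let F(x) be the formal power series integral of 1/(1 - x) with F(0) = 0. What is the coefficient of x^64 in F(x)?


1/(1 - x) = sum_{k>=0} x^k. Integrating termwise and using F(0) = 0 gives
F(x) = sum_{k>=0} x^(k+1) / (k+1) = sum_{m>=1} x^m / m = -ln(1 - x).
So the coefficient of x^64 is 1/64 = 1/64.

1/64


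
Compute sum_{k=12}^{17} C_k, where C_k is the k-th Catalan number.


C_12 through C_17: 208012, 742900, 2674440, 9694845, 35357670, 129644790
Sum = 208012 + 742900 + 2674440 + 9694845 + 35357670 + 129644790
= 178322657

178322657


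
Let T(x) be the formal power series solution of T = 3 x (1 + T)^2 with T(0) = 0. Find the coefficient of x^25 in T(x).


Apply the Lagrange inversion formula: if T = 3 x * phi(T) with phi(t) = (1 + t)^2, then [x^n] T = 3^n * (1/n) [t^(n-1)] phi(t)^n = 3^n * (1/n) [t^(n-1)] (1 + t)^(2n) = 3^n * (1/n) C(2n, n-1).
Using the identity C(2n, n-1) = C(2n, n) * n / (n+1), the unscaled factor equals C(2n, n) / (n+1) = C_n, the n-th Catalan number.
For n = 25: C_25 = C(50, 25) / 26 = 126410606437752/26 = 4861946401452.
With the 3^25 = 847288609443 factor, the coefficient is 847288609443 * 4861946401452 = 4119471805672662916111236.

4119471805672662916111236


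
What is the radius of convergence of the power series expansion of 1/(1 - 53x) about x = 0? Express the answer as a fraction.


Expanding 1/(1 - 53x) = sum_{k>=0} 53^k x^k, the series converges when |53x| < 1, i.e., |x| < 1/53.
So the radius of convergence is 1/53 = 1/53.

1/53


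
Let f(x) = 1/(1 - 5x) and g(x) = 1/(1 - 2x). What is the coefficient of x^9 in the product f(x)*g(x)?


The coefficient of x^n in f*g is the Cauchy product: sum_{k=0}^{n} a^k * b^(n-k).
With a=5, b=2, n=9:
sum_{k=0}^{9} 5^k * 2^(9-k)
= 3254867

3254867


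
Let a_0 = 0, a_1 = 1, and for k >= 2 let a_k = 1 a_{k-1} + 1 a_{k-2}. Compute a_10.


Iterating the recurrence forward:
a_0 = 0
a_1 = 1
a_2 = 1*1 + 1*0 = 1
a_3 = 1*1 + 1*1 = 2
a_4 = 1*2 + 1*1 = 3
a_5 = 1*3 + 1*2 = 5
a_6 = 1*5 + 1*3 = 8
a_7 = 1*8 + 1*5 = 13
a_8 = 1*13 + 1*8 = 21
a_9 = 1*21 + 1*13 = 34
a_10 = 1*34 + 1*21 = 55
So a_10 = 55.

55


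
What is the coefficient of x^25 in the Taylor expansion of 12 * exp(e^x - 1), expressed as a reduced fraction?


exp(e^x - 1) = sum_{k>=0} Bell_k x^k / k!, where Bell_k is the k-th Bell number.
So the coefficient of x^25 is 12 * Bell_25 / 25!.
Computing: Bell_25 = 4638590332229999353 and 25! = 15511210043330985984000000, giving
12 * 4638590332229999353/15511210043330985984000000 = 356814640940769181/99430833611096064000000.

356814640940769181/99430833611096064000000


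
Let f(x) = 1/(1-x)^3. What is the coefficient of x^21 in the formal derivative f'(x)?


Differentiate: d/dx [ 1/(1-x)^r ] = r / (1-x)^(r+1).
Here r = 3, so f'(x) = 3 / (1-x)^4.
The expansion of 1/(1-x)^(r+1) has coefficient of x^n equal to C(n+r, r).
So the coefficient of x^21 in f'(x) is
3 * C(24, 3) = 3 * 2024 = 6072

6072


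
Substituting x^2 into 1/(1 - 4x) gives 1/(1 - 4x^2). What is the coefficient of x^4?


The coefficient of x^(2m) in 1/(1 - 4x^2) is 4^m.
With n = 4 = 2*2, the coefficient is 4^2 = 16.

16


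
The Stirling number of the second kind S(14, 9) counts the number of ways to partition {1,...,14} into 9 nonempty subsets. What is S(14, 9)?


Using the explicit formula S(n,k) = (1/k!) sum_{j=0}^{k} (-1)^(k-j) C(k,j) j^n:
S(14, 9) = 5135130
Equivalently, S(n,k) is n! times the coefficient of x^n in the EGF (e^x - 1)^k / k!.

5135130


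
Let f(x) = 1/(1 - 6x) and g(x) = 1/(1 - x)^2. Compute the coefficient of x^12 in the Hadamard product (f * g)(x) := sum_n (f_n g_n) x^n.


f has coefficients f_k = 6^k. For g = 1/(1 - x)^2 the coefficient is g_k = C(k + 1, 1) = k + 1. The Hadamard coefficient is (f * g)_k = 6^k * (k + 1).
For k = 12: 6^12 * 13 = 2176782336 * 13 = 28298170368.

28298170368


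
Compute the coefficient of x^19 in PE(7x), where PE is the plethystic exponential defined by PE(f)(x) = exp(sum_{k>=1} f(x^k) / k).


With f(x) = 7x, the exponent is sum_{k>=1} 7 x^k / k = 7 * (-ln(1 - x)). Exponentiating:
PE(7x) = exp(-7 ln(1 - x)) = 1/(1 - x)^7.
By the negative binomial expansion, [x^n] 1/(1 - x)^7 = C(n + 6, 6).
For n = 19: C(25, 6) = 177100.

177100


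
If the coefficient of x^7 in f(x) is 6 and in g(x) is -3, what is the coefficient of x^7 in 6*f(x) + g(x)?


Scalar multiplication scales coefficients: 6 * 6 = 36.
Then add the g coefficient: 36 + -3
= 33

33


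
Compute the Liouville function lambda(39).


The Liouville function is lambda(k) = (-1)^Omega(k), where Omega(k) counts the prime factors of k with multiplicity.
Factoring: 39 = 3 * 13, so Omega(39) = 2.
lambda(39) = (-1)^2 = 1.

1


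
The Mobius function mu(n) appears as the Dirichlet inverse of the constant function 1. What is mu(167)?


167 = 167 (all distinct primes).
mu(167) = (-1)^1 = -1

-1


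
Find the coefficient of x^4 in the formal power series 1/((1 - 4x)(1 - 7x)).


By partial fractions or Cauchy convolution:
The coefficient equals sum_{k=0}^{4} 4^k * 7^(4-k).
= 5261

5261


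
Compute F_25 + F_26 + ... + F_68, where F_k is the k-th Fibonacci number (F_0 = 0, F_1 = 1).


Use the identity sum_{k=0}^{N} F_k = F_{N+2} - 1 (which follows from F_{k+2} - F_{k+1} = F_k). Then
sum_{k=25}^{68} F_k = (F_{70} - 1) - (F_{26} - 1) = F_{70} - F_{26}.
Computing: F_{70} = 190392490709135, F_{26} = 121393, so
Sum = 190392490709135 - 121393 = 190392490587742.

190392490587742


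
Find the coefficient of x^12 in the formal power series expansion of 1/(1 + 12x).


Write 1/(1 + c x) = 1/(1 - (-c) x) and apply the geometric-series identity
1/(1 - y) = sum_{k>=0} y^k to get 1/(1 + c x) = sum_{k>=0} (-c)^k x^k.
So the coefficient of x^k is (-c)^k = (-1)^k * c^k.
Here c = 12 and k = 12:
(-12)^12 = 1 * 8916100448256 = 8916100448256

8916100448256


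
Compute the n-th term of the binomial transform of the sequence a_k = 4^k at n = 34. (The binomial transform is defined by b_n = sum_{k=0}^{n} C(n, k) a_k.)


With a_k = 4^k, b_n = sum_{k=0}^{n} C(n, k) 4^k = (1 + 4)^n by the binomial theorem.
For n = 34: (1 + 4)^34 = 5^34 = 582076609134674072265625.

582076609134674072265625


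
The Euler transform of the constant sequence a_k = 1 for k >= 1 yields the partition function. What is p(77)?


The Euler transform converts the sequence a_k = 1 into the number of integer partitions.
Using the recurrence or dynamic programming:
p(77) = 10619863

10619863


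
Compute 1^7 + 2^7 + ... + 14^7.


This power sum has a closed form given by Faulhaber's formula
sum_{k=1}^{m} k^p = (1 / (p + 1)) * sum_{j=0}^{p} C(p + 1, j) B_j m^(p + 1 - j),
but for small m direct computation is fastest:
1 + 128 + 2187 + 16384 + 78125 + 279936 + 823543 + 2097152 + 4782969 + 10000000 + 19487171 + 35831808 + 62748517 + 105413504 = 241561425.

241561425


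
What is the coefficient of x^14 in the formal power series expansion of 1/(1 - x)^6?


The expansion 1/(1 - x)^r = sum_{k>=0} C(k + r - 1, r - 1) x^k follows from the multiset / negative-binomial theorem (or from repeated differentiation of the geometric series).
For r = 6 and k = 14:
C(19, 5) = 121645100408832000 / (120 * 87178291200) = 11628.

11628


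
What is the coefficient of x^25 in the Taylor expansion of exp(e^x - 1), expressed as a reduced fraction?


exp(e^x - 1) = sum_{k>=0} Bell_k x^k / k!, where Bell_k is the k-th Bell number.
So the coefficient of x^25 is Bell_25 / 25!.
Computing: Bell_25 = 4638590332229999353 and 25! = 15511210043330985984000000, giving
4638590332229999353/15511210043330985984000000 = 356814640940769181/1193170003333152768000000.

356814640940769181/1193170003333152768000000


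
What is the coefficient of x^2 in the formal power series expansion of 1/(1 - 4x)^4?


The general identity 1/(1 - c x)^r = sum_{k>=0} c^k C(k + r - 1, r - 1) x^k follows by substituting y = c x into 1/(1 - y)^r = sum_{k>=0} C(k + r - 1, r - 1) y^k.
For c = 4, r = 4, k = 2:
4^2 * C(5, 3) = 16 * 10 = 160.

160


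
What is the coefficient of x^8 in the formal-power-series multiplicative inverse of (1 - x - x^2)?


Let the inverse be f(x) = sum_{k>=0} a_k x^k. From f(x) * (1 - x - x^2) = 1 and matching coefficients:
 x^0: a_0 = 1.
 x^1: a_1 - a_0 = 0, so a_1 = 1.
 x^k (k >= 2): a_k - a_{k-1} - a_{k-2} = 0, i.e. a_k = a_{k-1} + a_{k-2}.
This is the Fibonacci-type recurrence shifted so that a_0 = a_1 = 1.
Iterating: a_0=1, a_1=1, a_2=2, a_3=3, a_4=5, a_5=8, a_6=13, a_7=21, a_8=34
a_8 = 34.

34


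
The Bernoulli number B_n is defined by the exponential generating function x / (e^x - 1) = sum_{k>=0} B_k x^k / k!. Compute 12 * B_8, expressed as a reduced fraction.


Bernoulli numbers can also be computed recursively via B_0 = 1 and sum_{j=0}^{m} C(m+1, j) B_j = 0 for m >= 1. Odd-index Bernoulli numbers vanish for k >= 3.
Computing B_8 = -1/30, so 12 * B_8 = 12 * -1/30 = -2/5.

-2/5


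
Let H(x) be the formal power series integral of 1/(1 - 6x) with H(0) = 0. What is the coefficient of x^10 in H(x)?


1/(1 - 6x) = sum_{k>=0} 6^k x^k. Integrating termwise with H(0) = 0:
H(x) = sum_{k>=0} 6^k x^(k+1) / (k+1) = sum_{m>=1} 6^(m-1) x^m / m.
For m = 10: 6^9/10 = 10077696/10 = 5038848/5.

5038848/5


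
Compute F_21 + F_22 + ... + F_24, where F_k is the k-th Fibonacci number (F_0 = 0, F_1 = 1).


Use the identity sum_{k=0}^{N} F_k = F_{N+2} - 1 (which follows from F_{k+2} - F_{k+1} = F_k). Then
sum_{k=21}^{24} F_k = (F_{26} - 1) - (F_{22} - 1) = F_{26} - F_{22}.
Computing: F_{26} = 121393, F_{22} = 17711, so
Sum = 121393 - 17711 = 103682.

103682


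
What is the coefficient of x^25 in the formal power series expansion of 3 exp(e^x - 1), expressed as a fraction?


exp(e^x - 1) is the exponential generating function for the Bell numbers Bell_k: exp(e^x - 1) = sum_{k>=0} Bell_k x^k / k!.
So the coefficient of x^25 in 3 exp(e^x - 1) is 3 Bell_25 / 25!.
Computing: Bell_25 = 4638590332229999353 and 25! = 15511210043330985984000000, giving
3 * 4638590332229999353/15511210043330985984000000 = 356814640940769181/397723334444384256000000.

356814640940769181/397723334444384256000000


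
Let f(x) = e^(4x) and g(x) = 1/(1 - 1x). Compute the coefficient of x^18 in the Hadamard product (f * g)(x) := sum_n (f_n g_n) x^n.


Expanding: f_k = 4^k/k! (from e^(4x)) and g_k = 1^k (from 1/(1 - 1x)). So the Hadamard coefficient (f * g)_k = 4^k 1^k / k! = (4)^k / k!.
For k = 18: 4^18/18! = 68719476736/6402373705728000 = 1048576/97692469875.

1048576/97692469875


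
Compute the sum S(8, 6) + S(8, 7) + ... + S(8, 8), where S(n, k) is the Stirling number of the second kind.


By definition, S(n, k) counts partitions of an n-set into exactly k nonempty blocks.
Computing row n = 8 for k = 6..8:
S(8, k): 266, 28, 1
Sum = 295.

295


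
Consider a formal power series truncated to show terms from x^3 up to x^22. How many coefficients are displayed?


From x^3 to x^22 inclusive, the count is 22 - 3 + 1 = 20.

20


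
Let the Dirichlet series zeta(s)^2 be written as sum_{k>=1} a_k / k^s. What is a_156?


The Dirichlet convolution of the constant function 1 with itself gives (1 * 1)(k) = sum_{d | k} 1 = d(k), the number of positive divisors of k.
Since zeta(s) = sum_{k>=1} 1/k^s, we have zeta(s)^2 = sum_{k>=1} d(k)/k^s, so a_k = d(k).
For k = 156: the divisors are 1, 2, 3, 4, 6, 12, 13, 26, 39, 52, 78, 156.
Count = 12.

12


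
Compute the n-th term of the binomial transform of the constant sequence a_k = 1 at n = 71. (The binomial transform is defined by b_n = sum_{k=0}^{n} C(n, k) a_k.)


With a_k = 1 for all k, b_n = sum_{k=0}^{n} C(n, k) = 2^n by the binomial theorem.
For n = 71: 2^71 = 2361183241434822606848.

2361183241434822606848


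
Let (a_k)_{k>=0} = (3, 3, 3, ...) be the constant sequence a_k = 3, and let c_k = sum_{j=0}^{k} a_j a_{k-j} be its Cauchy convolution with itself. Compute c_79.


Since a_j = 3 for all j >= 0, the convolution sum becomes
c_k = sum_{j=0}^{k} 3 * 3 = 9 * (k + 1).
Equivalently, the generating function of (a_k) is 3/(1 - x) and its square is 9/(1 - x)^2 = sum_{k>=0} 9(k + 1) x^k.
For k = 79: 9 * 80 = 720.

720


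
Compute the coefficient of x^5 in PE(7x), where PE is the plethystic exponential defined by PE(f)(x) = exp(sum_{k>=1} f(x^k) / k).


With f(x) = 7x, the exponent is sum_{k>=1} 7 x^k / k = 7 * (-ln(1 - x)). Exponentiating:
PE(7x) = exp(-7 ln(1 - x)) = 1/(1 - x)^7.
By the negative binomial expansion, [x^n] 1/(1 - x)^7 = C(n + 6, 6).
For n = 5: C(11, 6) = 462.

462


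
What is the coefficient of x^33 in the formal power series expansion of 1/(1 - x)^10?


The negative binomial / multiset identity is
1/(1 - x)^r = sum_{k>=0} C(k + r - 1, r - 1) x^k.
Here r = 10 and k = 33, so the coefficient is
C(33 + 9, 9) = C(42, 9)
= 445891810

445891810


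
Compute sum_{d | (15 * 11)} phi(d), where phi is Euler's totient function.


First, 15 * 11 = 165. One classical identity is sum_{d | n} phi(d) = n (each k in [1, n] has a unique gcd with n, and among the k's with gcd(k, n) = n/d there are phi(d) of them). So the sum equals 165. We also verify directly:
Divisors of 165: 1, 3, 5, 11, 15, 33, 55, 165.
phi values: 1, 2, 4, 10, 8, 20, 40, 80.
Sum = 165.

165


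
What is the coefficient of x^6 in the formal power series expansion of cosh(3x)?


The Maclaurin series is cosh(t) = sum_{m>=0} t^(2m) / (2m)!, so substituting t = 3x, only even powers of x are nonzero, with coefficient of x^(2m) equal to 3^(2m) / (2m)!.
For x^6 the coefficient is 3^6/6! = 729/720 = 81/80.

81/80


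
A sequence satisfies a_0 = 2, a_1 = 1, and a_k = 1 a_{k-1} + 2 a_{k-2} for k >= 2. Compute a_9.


The characteristic equation is t^2 - 1 t - 2 = 0, with roots r_1 = 2 and r_2 = -1 (so c_1 = r_1 + r_2, c_2 = -r_1 r_2 as required).
One can use the closed form a_n = A r_1^n + B r_2^n, but direct iteration is more reliable:
a_0 = 2, a_1 = 1, a_2 = 5, a_3 = 7, a_4 = 17, a_5 = 31, a_6 = 65, a_7 = 127, a_8 = 257, a_9 = 511.
So a_9 = 511.

511


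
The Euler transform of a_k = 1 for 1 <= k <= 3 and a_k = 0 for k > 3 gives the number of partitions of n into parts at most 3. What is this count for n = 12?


Partitions of 12 into parts at most 3:
Using generating function (1-x)^(-1)(1-x^2)^(-1)(1-x^3)^(-1),
the coefficient of x^12 = 19

19


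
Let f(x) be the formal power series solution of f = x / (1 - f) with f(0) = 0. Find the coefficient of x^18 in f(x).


Apply Lagrange inversion: f = x * phi(f) with phi(t) = 1/(1 - t), so
[x^n] f = (1/n) [t^(n-1)] phi(t)^n = (1/n) [t^(n-1)] (1 - t)^(-n) = (1/n) C(2n - 2, n - 1) = C_{n-1}.
For n = 18: C_17 = C(34, 17) / 18 = 2333606220/18 = 129644790 = 129644790.

129644790
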